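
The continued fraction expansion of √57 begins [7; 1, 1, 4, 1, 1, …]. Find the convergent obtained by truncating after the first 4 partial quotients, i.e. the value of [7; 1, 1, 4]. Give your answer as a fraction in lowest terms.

68/9

a_0 = 7: 7/1
a_1 = 1: 8/1
a_2 = 1: 15/2
a_3 = 4: 68/9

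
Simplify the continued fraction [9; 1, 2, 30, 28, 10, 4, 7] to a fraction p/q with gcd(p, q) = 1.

Start with 7.
4 + 1/(7/1) = 4 + 1/7 = 29/7
10 + 1/(29/7) = 10 + 7/29 = 297/29
28 + 1/(297/29) = 28 + 29/297 = 8345/297
30 + 1/(8345/297) = 30 + 297/8345 = 250647/8345
2 + 1/(250647/8345) = 2 + 8345/250647 = 509639/250647
1 + 1/(509639/250647) = 1 + 250647/509639 = 760286/509639
9 + 1/(760286/509639) = 9 + 509639/760286 = 7352213/760286

7352213/760286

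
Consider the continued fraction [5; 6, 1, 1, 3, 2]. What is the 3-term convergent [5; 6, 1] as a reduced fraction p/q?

Start with 1.
6 + 1/(1/1) = 6 + 1/1 = 7/1
5 + 1/(7/1) = 5 + 1/7 = 36/7

36/7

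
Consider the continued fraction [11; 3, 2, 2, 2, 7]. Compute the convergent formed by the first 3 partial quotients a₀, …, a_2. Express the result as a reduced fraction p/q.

Compute successive convergents:
a_0 = 11: 11/1
a_1 = 3: 34/3
a_2 = 2: 79/7

79/7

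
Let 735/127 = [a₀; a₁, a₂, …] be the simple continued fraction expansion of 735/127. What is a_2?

3

735 = 5·127 + 100, so a_0 = 5
127 = 1·100 + 27, so a_1 = 1
100 = 3·27 + 19, so a_2 = 3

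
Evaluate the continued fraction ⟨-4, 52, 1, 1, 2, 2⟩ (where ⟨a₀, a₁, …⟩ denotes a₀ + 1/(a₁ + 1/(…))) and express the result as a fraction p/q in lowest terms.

Build up convergents one term at a time:
a_0 = -4: -4/1
a_1 = 52: -207/52
a_2 = 1: -211/53
a_3 = 1: -418/105
a_4 = 2: -1047/263
a_5 = 2: -2512/631

-2512/631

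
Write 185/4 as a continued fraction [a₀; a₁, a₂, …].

Run the Euclidean algorithm, recording each quotient:
⌊185/4⌋ = 46, remainder 1
⌊4/1⌋ = 4, remainder 0

[46; 4]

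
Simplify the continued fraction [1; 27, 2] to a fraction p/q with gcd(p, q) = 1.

a_0 = 1: 1/1
a_1 = 27: 28/27
a_2 = 2: 57/55

57/55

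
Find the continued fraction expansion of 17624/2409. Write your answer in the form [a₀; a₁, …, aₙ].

Repeatedly divide and take the remainder:
⌊17624/2409⌋ = 7, remainder 761
⌊2409/761⌋ = 3, remainder 126
⌊761/126⌋ = 6, remainder 5
⌊126/5⌋ = 25, remainder 1
⌊5/1⌋ = 5, remainder 0

[7; 3, 6, 25, 5]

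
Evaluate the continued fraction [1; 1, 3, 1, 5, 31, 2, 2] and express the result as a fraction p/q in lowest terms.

Start with 2.
2 + 1/(2/1) = 2 + 1/2 = 5/2
31 + 1/(5/2) = 31 + 2/5 = 157/5
5 + 1/(157/5) = 5 + 5/157 = 790/157
1 + 1/(790/157) = 1 + 157/790 = 947/790
3 + 1/(947/790) = 3 + 790/947 = 3631/947
1 + 1/(3631/947) = 1 + 947/3631 = 4578/3631
1 + 1/(4578/3631) = 1 + 3631/4578 = 8209/4578

8209/4578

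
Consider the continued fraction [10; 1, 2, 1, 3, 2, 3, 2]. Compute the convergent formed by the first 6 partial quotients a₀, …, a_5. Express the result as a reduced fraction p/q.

Starting at the tail and folding back:
Start with 2.
3 + 1/(2/1) = 3 + 1/2 = 7/2
1 + 1/(7/2) = 1 + 2/7 = 9/7
2 + 1/(9/7) = 2 + 7/9 = 25/9
1 + 1/(25/9) = 1 + 9/25 = 34/25
10 + 1/(34/25) = 10 + 25/34 = 365/34

365/34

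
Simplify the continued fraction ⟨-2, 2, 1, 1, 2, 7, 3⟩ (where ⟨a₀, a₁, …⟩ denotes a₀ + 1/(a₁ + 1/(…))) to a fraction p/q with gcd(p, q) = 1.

-486/301

Use the convergent recurrence hₖ = aₖ·hₖ₋₁ + hₖ₋₂ (and likewise for the denominators kₖ):
a_0 = -2: -2/1
a_1 = 2: -3/2
a_2 = 1: -5/3
a_3 = 1: -8/5
a_4 = 2: -21/13
a_5 = 7: -155/96
a_6 = 3: -486/301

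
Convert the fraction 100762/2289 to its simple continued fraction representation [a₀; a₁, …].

[44; 49, 1, 3, 5, 2]

Apply division with remainder until the remainder is 0:
⌊100762/2289⌋ = 44, remainder 46
⌊2289/46⌋ = 49, remainder 35
⌊46/35⌋ = 1, remainder 11
⌊35/11⌋ = 3, remainder 2
⌊11/2⌋ = 5, remainder 1
⌊2/1⌋ = 2, remainder 0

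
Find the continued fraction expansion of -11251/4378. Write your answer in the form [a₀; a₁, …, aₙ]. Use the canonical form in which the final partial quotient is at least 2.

-11251 ÷ 4378 → quotient -3, remainder 1883
4378 ÷ 1883 → quotient 2, remainder 612
1883 ÷ 612 → quotient 3, remainder 47
612 ÷ 47 → quotient 13, remainder 1
47 ÷ 1 → quotient 47, remainder 0

[-3; 2, 3, 13, 47]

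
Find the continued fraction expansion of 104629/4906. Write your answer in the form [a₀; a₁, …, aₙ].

[21; 3, 16, 1, 1, 9, 5]

Repeatedly divide and take the remainder:
104629 = 21·4906 + 1603, so a_0 = 21
4906 = 3·1603 + 97, so a_1 = 3
1603 = 16·97 + 51, so a_2 = 16
97 = 1·51 + 46, so a_3 = 1
51 = 1·46 + 5, so a_4 = 1
46 = 9·5 + 1, so a_5 = 9
5 = 5·1 + 0, so a_6 = 5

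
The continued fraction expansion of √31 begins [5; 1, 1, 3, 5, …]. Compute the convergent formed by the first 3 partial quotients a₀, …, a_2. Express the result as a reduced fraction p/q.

11/2

a_0 = 5: 5/1
a_1 = 1: 6/1
a_2 = 1: 11/2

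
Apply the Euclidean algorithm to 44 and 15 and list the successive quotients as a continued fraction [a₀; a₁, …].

Apply division with remainder until the remainder is 0:
44 ÷ 15 → quotient 2, remainder 14
15 ÷ 14 → quotient 1, remainder 1
14 ÷ 1 → quotient 14, remainder 0

[2; 1, 14]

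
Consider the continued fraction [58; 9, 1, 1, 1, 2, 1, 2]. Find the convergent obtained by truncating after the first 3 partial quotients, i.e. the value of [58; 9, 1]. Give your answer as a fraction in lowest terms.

581/10

Build up convergents one term at a time:
a_0 = 58: 58/1
a_1 = 9: 523/9
a_2 = 1: 581/10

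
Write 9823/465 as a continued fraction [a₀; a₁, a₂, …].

[21; 8, 58]

Repeatedly divide and take the remainder:
⌊9823/465⌋ = 21, remainder 58
⌊465/58⌋ = 8, remainder 1
⌊58/1⌋ = 58, remainder 0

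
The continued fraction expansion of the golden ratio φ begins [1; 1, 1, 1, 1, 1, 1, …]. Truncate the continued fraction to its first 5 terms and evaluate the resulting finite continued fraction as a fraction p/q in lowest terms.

Starting at the tail and folding back:
Start with 1.
1 + 1/(1/1) = 1 + 1/1 = 2/1
1 + 1/(2/1) = 1 + 1/2 = 3/2
1 + 1/(3/2) = 1 + 2/3 = 5/3
1 + 1/(5/3) = 1 + 3/5 = 8/5

8/5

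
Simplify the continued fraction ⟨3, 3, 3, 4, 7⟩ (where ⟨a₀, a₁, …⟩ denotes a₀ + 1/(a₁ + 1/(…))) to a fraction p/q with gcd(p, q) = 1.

Compute successive convergents:
a_0 = 3: 3/1
a_1 = 3: 10/3
a_2 = 3: 33/10
a_3 = 4: 142/43
a_4 = 7: 1027/311

1027/311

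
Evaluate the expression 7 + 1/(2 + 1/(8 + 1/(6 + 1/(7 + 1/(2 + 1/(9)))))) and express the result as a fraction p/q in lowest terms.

Use the convergent recurrence hₖ = aₖ·hₖ₋₁ + hₖ₋₂ (and likewise for the denominators kₖ):
a_0 = 7: 7/1
a_1 = 2: 15/2
a_2 = 8: 127/17
a_3 = 6: 777/104
a_4 = 7: 5566/745
a_5 = 2: 11909/1594
a_6 = 9: 112747/15091

112747/15091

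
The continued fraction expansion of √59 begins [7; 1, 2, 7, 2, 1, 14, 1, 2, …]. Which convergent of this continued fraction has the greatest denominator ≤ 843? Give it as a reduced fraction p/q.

530/69

List convergents until the denominator exceeds the bound:
a_0 = 7: 7/1  (≤ bound)
a_1 = 1: 8/1  (≤ bound)
a_2 = 2: 23/3  (≤ bound)
a_3 = 7: 169/22  (≤ bound)
a_4 = 2: 361/47  (≤ bound)
a_5 = 1: 530/69  (≤ bound)
a_6 = 14: 7781/1013  (> 843, stop)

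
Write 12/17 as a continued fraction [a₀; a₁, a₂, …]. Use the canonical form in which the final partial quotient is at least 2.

[0; 1, 2, 2, 2]

Run the Euclidean algorithm, recording each quotient:
12 = 0·17 + 12, so a_0 = 0
17 = 1·12 + 5, so a_1 = 1
12 = 2·5 + 2, so a_2 = 2
5 = 2·2 + 1, so a_3 = 2
2 = 2·1 + 0, so a_4 = 2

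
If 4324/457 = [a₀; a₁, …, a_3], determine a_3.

⌊4324/457⌋ = 9, remainder 211
⌊457/211⌋ = 2, remainder 35
⌊211/35⌋ = 6, remainder 1
⌊35/1⌋ = 35, remainder 0

35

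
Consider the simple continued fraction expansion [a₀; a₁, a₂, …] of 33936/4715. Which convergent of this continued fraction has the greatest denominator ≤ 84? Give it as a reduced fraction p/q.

List convergents until the denominator exceeds the bound:
a_0 = 7: 7/1  (≤ bound)
a_1 = 5: 36/5  (≤ bound)
a_2 = 15: 547/76  (≤ bound)
a_3 = 1: 583/81  (≤ bound)
a_4 = 1: 1130/157  (> 84, stop)

583/81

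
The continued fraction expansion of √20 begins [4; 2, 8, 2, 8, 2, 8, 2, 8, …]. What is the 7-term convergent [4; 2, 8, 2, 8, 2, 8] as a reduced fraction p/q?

24476/5473

Compute successive convergents:
a_0 = 4: 4/1
a_1 = 2: 9/2
a_2 = 8: 76/17
a_3 = 2: 161/36
a_4 = 8: 1364/305
a_5 = 2: 2889/646
a_6 = 8: 24476/5473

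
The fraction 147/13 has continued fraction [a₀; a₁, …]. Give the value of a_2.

4

147 ÷ 13 → quotient 11, remainder 4
13 ÷ 4 → quotient 3, remainder 1
4 ÷ 1 → quotient 4, remainder 0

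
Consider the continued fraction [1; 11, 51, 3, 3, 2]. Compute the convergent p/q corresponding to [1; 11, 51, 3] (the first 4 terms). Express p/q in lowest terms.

Start with 3.
51 + 1/(3/1) = 51 + 1/3 = 154/3
11 + 1/(154/3) = 11 + 3/154 = 1697/154
1 + 1/(1697/154) = 1 + 154/1697 = 1851/1697

1851/1697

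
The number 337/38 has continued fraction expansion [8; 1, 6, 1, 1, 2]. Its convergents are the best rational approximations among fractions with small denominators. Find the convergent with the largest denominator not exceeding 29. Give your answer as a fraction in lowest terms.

a_0 = 8: 8/1  (≤ bound)
a_1 = 1: 9/1  (≤ bound)
a_2 = 6: 62/7  (≤ bound)
a_3 = 1: 71/8  (≤ bound)
a_4 = 1: 133/15  (≤ bound)
a_5 = 2: 337/38  (> 29, stop)

133/15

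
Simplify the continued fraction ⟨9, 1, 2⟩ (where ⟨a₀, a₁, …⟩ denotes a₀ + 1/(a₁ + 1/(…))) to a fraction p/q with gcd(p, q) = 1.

29/3

Work from the innermost term outward:
Start with 2.
1 + 1/(2/1) = 1 + 1/2 = 3/2
9 + 1/(3/2) = 9 + 2/3 = 29/3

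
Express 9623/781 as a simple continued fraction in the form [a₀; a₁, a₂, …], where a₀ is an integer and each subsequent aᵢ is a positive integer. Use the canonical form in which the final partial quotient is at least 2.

[12; 3, 8, 1, 27]

Run the Euclidean algorithm, recording each quotient:
⌊9623/781⌋ = 12, remainder 251
⌊781/251⌋ = 3, remainder 28
⌊251/28⌋ = 8, remainder 27
⌊28/27⌋ = 1, remainder 1
⌊27/1⌋ = 27, remainder 0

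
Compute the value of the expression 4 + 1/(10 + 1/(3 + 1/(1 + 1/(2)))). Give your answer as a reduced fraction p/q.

463/113

a_0 = 4: 4/1
a_1 = 10: 41/10
a_2 = 3: 127/31
a_3 = 1: 168/41
a_4 = 2: 463/113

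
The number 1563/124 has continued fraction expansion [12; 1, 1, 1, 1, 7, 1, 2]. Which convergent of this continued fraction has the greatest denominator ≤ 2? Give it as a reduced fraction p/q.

a_0 = 12: 12/1  (≤ bound)
a_1 = 1: 13/1  (≤ bound)
a_2 = 1: 25/2  (≤ bound)
a_3 = 1: 38/3  (> 2, stop)

25/2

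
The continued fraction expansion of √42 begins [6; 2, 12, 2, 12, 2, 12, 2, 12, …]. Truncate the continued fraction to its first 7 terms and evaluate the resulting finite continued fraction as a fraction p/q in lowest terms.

109194/16849

Use the convergent recurrence hₖ = aₖ·hₖ₋₁ + hₖ₋₂ (and likewise for the denominators kₖ):
a_0 = 6: 6/1
a_1 = 2: 13/2
a_2 = 12: 162/25
a_3 = 2: 337/52
a_4 = 12: 4206/649
a_5 = 2: 8749/1350
a_6 = 12: 109194/16849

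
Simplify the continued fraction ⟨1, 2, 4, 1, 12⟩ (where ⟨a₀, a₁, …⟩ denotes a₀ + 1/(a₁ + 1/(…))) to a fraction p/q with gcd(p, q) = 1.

Starting at the tail and folding back:
Start with 12.
1 + 1/(12/1) = 1 + 1/12 = 13/12
4 + 1/(13/12) = 4 + 12/13 = 64/13
2 + 1/(64/13) = 2 + 13/64 = 141/64
1 + 1/(141/64) = 1 + 64/141 = 205/141

205/141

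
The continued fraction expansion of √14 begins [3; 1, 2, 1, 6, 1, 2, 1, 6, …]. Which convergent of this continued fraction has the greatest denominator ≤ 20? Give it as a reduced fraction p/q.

List convergents until the denominator exceeds the bound:
a_0 = 3: 3/1  (≤ bound)
a_1 = 1: 4/1  (≤ bound)
a_2 = 2: 11/3  (≤ bound)
a_3 = 1: 15/4  (≤ bound)
a_4 = 6: 101/27  (> 20, stop)

15/4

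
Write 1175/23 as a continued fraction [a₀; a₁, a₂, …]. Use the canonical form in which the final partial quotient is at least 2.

Repeatedly divide and take the remainder:
⌊1175/23⌋ = 51, remainder 2
⌊23/2⌋ = 11, remainder 1
⌊2/1⌋ = 2, remainder 0

[51; 11, 2]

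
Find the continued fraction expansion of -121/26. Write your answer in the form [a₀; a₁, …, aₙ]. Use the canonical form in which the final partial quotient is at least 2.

Repeatedly divide and take the remainder:
⌊-121/26⌋ = -5, remainder 9
⌊26/9⌋ = 2, remainder 8
⌊9/8⌋ = 1, remainder 1
⌊8/1⌋ = 8, remainder 0

[-5; 2, 1, 8]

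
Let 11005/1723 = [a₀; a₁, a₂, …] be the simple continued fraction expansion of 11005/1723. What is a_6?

1

Repeatedly divide and take the remainder:
11005 = 6·1723 + 667, so a_0 = 6
1723 = 2·667 + 389, so a_1 = 2
667 = 1·389 + 278, so a_2 = 1
389 = 1·278 + 111, so a_3 = 1
278 = 2·111 + 56, so a_4 = 2
111 = 1·56 + 55, so a_5 = 1
56 = 1·55 + 1, so a_6 = 1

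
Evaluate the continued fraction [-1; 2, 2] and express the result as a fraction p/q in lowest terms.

Build up convergents one term at a time:
a_0 = -1: -1/1
a_1 = 2: -1/2
a_2 = 2: -3/5

-3/5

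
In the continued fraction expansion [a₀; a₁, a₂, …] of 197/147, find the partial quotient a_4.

197 = 1·147 + 50, so a_0 = 1
147 = 2·50 + 47, so a_1 = 2
50 = 1·47 + 3, so a_2 = 1
47 = 15·3 + 2, so a_3 = 15
3 = 1·2 + 1, so a_4 = 1

1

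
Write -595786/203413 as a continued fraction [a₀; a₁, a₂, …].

[-3; 14, 13, 2, 48, 5, 2]

-595786 = -3·203413 + 14453, so a_0 = -3
203413 = 14·14453 + 1071, so a_1 = 14
14453 = 13·1071 + 530, so a_2 = 13
1071 = 2·530 + 11, so a_3 = 2
530 = 48·11 + 2, so a_4 = 48
11 = 5·2 + 1, so a_5 = 5
2 = 2·1 + 0, so a_6 = 2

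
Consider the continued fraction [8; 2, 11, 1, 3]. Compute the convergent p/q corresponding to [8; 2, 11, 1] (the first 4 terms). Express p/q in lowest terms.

212/25

Compute successive convergents:
a_0 = 8: 8/1
a_1 = 2: 17/2
a_2 = 11: 195/23
a_3 = 1: 212/25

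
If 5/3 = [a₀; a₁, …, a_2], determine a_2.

2

Apply division with remainder until the remainder is 0:
⌊5/3⌋ = 1, remainder 2
⌊3/2⌋ = 1, remainder 1
⌊2/1⌋ = 2, remainder 0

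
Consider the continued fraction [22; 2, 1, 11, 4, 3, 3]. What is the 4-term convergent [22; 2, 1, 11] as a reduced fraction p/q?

Start with 11.
1 + 1/(11/1) = 1 + 1/11 = 12/11
2 + 1/(12/11) = 2 + 11/12 = 35/12
22 + 1/(35/12) = 22 + 12/35 = 782/35

782/35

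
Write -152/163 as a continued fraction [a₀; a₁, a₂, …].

[-1; 14, 1, 4, 2]

-152 = -1·163 + 11, so a_0 = -1
163 = 14·11 + 9, so a_1 = 14
11 = 1·9 + 2, so a_2 = 1
9 = 4·2 + 1, so a_3 = 4
2 = 2·1 + 0, so a_4 = 2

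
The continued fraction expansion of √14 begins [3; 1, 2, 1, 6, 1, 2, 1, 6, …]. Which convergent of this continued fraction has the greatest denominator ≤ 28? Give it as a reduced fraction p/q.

List convergents until the denominator exceeds the bound:
a_0 = 3: 3/1  (≤ bound)
a_1 = 1: 4/1  (≤ bound)
a_2 = 2: 11/3  (≤ bound)
a_3 = 1: 15/4  (≤ bound)
a_4 = 6: 101/27  (≤ bound)
a_5 = 1: 116/31  (> 28, stop)

101/27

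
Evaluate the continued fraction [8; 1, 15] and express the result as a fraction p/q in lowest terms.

a_0 = 8: 8/1
a_1 = 1: 9/1
a_2 = 15: 143/16

143/16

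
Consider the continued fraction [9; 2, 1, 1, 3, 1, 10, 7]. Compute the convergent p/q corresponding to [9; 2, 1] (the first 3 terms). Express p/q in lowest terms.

Collapse the nested fraction from the inside out:
Start with 1.
2 + 1/(1/1) = 2 + 1/1 = 3/1
9 + 1/(3/1) = 9 + 1/3 = 28/3

28/3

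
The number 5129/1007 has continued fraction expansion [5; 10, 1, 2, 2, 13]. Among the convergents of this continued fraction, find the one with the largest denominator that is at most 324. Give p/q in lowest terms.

List convergents until the denominator exceeds the bound:
a_0 = 5: 5/1  (≤ bound)
a_1 = 10: 51/10  (≤ bound)
a_2 = 1: 56/11  (≤ bound)
a_3 = 2: 163/32  (≤ bound)
a_4 = 2: 382/75  (≤ bound)
a_5 = 13: 5129/1007  (> 324, stop)

382/75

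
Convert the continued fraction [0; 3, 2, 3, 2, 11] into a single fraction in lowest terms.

183/629

Starting at the tail and folding back:
Start with 11.
2 + 1/(11/1) = 2 + 1/11 = 23/11
3 + 1/(23/11) = 3 + 11/23 = 80/23
2 + 1/(80/23) = 2 + 23/80 = 183/80
3 + 1/(183/80) = 3 + 80/183 = 629/183
0 + 1/(629/183) = 0 + 183/629 = 183/629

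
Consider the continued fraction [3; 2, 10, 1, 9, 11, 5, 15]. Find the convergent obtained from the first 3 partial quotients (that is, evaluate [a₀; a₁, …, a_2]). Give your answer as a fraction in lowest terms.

Start with 10.
2 + 1/(10/1) = 2 + 1/10 = 21/10
3 + 1/(21/10) = 3 + 10/21 = 73/21

73/21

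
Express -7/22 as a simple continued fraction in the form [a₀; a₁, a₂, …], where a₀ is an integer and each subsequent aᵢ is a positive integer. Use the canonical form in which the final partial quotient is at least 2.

⌊-7/22⌋ = -1, remainder 15
⌊22/15⌋ = 1, remainder 7
⌊15/7⌋ = 2, remainder 1
⌊7/1⌋ = 7, remainder 0

[-1; 1, 2, 7]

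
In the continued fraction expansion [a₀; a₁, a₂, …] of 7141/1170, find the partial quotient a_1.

Repeatedly divide and take the remainder:
7141 ÷ 1170 → quotient 6, remainder 121
1170 ÷ 121 → quotient 9, remainder 81

9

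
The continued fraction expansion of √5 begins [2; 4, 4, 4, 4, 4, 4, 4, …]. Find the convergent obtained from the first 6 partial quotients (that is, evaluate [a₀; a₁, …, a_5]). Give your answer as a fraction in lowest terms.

a_0 = 2: 2/1
a_1 = 4: 9/4
a_2 = 4: 38/17
a_3 = 4: 161/72
a_4 = 4: 682/305
a_5 = 4: 2889/1292

2889/1292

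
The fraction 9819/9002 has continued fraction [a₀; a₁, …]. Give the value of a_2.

Repeatedly divide and take the remainder:
9819 = 1·9002 + 817, so a_0 = 1
9002 = 11·817 + 15, so a_1 = 11
817 = 54·15 + 7, so a_2 = 54

54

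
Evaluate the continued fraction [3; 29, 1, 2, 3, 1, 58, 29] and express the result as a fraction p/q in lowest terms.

1996922/658251

a_0 = 3: 3/1
a_1 = 29: 88/29
a_2 = 1: 91/30
a_3 = 2: 270/89
a_4 = 3: 901/297
a_5 = 1: 1171/386
a_6 = 58: 68819/22685
a_7 = 29: 1996922/658251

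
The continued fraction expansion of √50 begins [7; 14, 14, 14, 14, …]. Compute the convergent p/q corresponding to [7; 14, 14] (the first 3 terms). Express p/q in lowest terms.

a_0 = 7: 7/1
a_1 = 14: 99/14
a_2 = 14: 1393/197

1393/197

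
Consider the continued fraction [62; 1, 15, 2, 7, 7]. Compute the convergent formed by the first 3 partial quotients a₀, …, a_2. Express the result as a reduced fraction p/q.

1007/16

Build up convergents one term at a time:
a_0 = 62: 62/1
a_1 = 1: 63/1
a_2 = 15: 1007/16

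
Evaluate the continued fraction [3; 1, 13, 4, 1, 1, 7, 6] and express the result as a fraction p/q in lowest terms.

23303/5930

Build up convergents one term at a time:
a_0 = 3: 3/1
a_1 = 1: 4/1
a_2 = 13: 55/14
a_3 = 4: 224/57
a_4 = 1: 279/71
a_5 = 1: 503/128
a_6 = 7: 3800/967
a_7 = 6: 23303/5930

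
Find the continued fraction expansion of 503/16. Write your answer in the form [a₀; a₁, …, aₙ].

Apply division with remainder until the remainder is 0:
⌊503/16⌋ = 31, remainder 7
⌊16/7⌋ = 2, remainder 2
⌊7/2⌋ = 3, remainder 1
⌊2/1⌋ = 2, remainder 0

[31; 2, 3, 2]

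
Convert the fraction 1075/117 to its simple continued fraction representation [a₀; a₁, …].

[9; 5, 3, 7]

⌊1075/117⌋ = 9, remainder 22
⌊117/22⌋ = 5, remainder 7
⌊22/7⌋ = 3, remainder 1
⌊7/1⌋ = 7, remainder 0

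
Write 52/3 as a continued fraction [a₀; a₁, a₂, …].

⌊52/3⌋ = 17, remainder 1
⌊3/1⌋ = 3, remainder 0

[17; 3]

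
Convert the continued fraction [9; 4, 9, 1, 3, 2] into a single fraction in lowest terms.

3337/361

Build up convergents one term at a time:
a_0 = 9: 9/1
a_1 = 4: 37/4
a_2 = 9: 342/37
a_3 = 1: 379/41
a_4 = 3: 1479/160
a_5 = 2: 3337/361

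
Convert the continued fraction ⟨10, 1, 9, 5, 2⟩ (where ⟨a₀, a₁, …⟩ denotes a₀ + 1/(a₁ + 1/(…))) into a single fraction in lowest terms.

Use the convergent recurrence hₖ = aₖ·hₖ₋₁ + hₖ₋₂ (and likewise for the denominators kₖ):
a_0 = 10: 10/1
a_1 = 1: 11/1
a_2 = 9: 109/10
a_3 = 5: 556/51
a_4 = 2: 1221/112

1221/112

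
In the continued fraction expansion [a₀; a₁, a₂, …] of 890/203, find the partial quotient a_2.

890 ÷ 203 → quotient 4, remainder 78
203 ÷ 78 → quotient 2, remainder 47
78 ÷ 47 → quotient 1, remainder 31

1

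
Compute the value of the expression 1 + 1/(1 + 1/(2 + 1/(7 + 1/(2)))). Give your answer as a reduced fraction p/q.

Start with 2.
7 + 1/(2/1) = 7 + 1/2 = 15/2
2 + 1/(15/2) = 2 + 2/15 = 32/15
1 + 1/(32/15) = 1 + 15/32 = 47/32
1 + 1/(47/32) = 1 + 32/47 = 79/47

79/47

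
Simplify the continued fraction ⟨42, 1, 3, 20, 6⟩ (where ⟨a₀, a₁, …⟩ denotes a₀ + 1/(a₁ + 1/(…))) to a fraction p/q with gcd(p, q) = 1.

Start with 6.
20 + 1/(6/1) = 20 + 1/6 = 121/6
3 + 1/(121/6) = 3 + 6/121 = 369/121
1 + 1/(369/121) = 1 + 121/369 = 490/369
42 + 1/(490/369) = 42 + 369/490 = 20949/490

20949/490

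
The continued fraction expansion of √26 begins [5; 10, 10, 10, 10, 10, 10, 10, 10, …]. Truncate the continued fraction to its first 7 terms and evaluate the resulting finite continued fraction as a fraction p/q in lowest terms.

5357035/1050601

Use the convergent recurrence hₖ = aₖ·hₖ₋₁ + hₖ₋₂ (and likewise for the denominators kₖ):
a_0 = 5: 5/1
a_1 = 10: 51/10
a_2 = 10: 515/101
a_3 = 10: 5201/1020
a_4 = 10: 52525/10301
a_5 = 10: 530451/104030
a_6 = 10: 5357035/1050601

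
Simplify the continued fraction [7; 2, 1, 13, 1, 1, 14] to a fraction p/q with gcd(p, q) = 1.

Start with 14.
1 + 1/(14/1) = 1 + 1/14 = 15/14
1 + 1/(15/14) = 1 + 14/15 = 29/15
13 + 1/(29/15) = 13 + 15/29 = 392/29
1 + 1/(392/29) = 1 + 29/392 = 421/392
2 + 1/(421/392) = 2 + 392/421 = 1234/421
7 + 1/(1234/421) = 7 + 421/1234 = 9059/1234

9059/1234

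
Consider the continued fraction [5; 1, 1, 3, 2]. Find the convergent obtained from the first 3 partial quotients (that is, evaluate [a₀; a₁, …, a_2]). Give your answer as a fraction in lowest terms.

11/2

Work from the innermost term outward:
Start with 1.
1 + 1/(1/1) = 1 + 1/1 = 2/1
5 + 1/(2/1) = 5 + 1/2 = 11/2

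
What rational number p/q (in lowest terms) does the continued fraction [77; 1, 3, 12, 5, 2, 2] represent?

104425/1343

Compute successive convergents:
a_0 = 77: 77/1
a_1 = 1: 78/1
a_2 = 3: 311/4
a_3 = 12: 3810/49
a_4 = 5: 19361/249
a_5 = 2: 42532/547
a_6 = 2: 104425/1343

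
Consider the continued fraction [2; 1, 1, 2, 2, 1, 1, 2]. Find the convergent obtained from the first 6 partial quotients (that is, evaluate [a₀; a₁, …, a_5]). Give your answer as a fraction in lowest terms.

a_0 = 2: 2/1
a_1 = 1: 3/1
a_2 = 1: 5/2
a_3 = 2: 13/5
a_4 = 2: 31/12
a_5 = 1: 44/17

44/17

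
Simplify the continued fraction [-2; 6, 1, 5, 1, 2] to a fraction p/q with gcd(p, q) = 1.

Collapse the nested fraction from the inside out:
Start with 2.
1 + 1/(2/1) = 1 + 1/2 = 3/2
5 + 1/(3/2) = 5 + 2/3 = 17/3
1 + 1/(17/3) = 1 + 3/17 = 20/17
6 + 1/(20/17) = 6 + 17/20 = 137/20
-2 + 1/(137/20) = -2 + 20/137 = -254/137

-254/137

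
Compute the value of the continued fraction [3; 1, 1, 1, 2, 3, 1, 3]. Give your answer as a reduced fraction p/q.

Start with 3.
1 + 1/(3/1) = 1 + 1/3 = 4/3
3 + 1/(4/3) = 3 + 3/4 = 15/4
2 + 1/(15/4) = 2 + 4/15 = 34/15
1 + 1/(34/15) = 1 + 15/34 = 49/34
1 + 1/(49/34) = 1 + 34/49 = 83/49
1 + 1/(83/49) = 1 + 49/83 = 132/83
3 + 1/(132/83) = 3 + 83/132 = 479/132

479/132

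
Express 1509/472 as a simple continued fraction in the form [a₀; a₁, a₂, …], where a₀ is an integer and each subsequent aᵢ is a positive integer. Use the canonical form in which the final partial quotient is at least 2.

⌊1509/472⌋ = 3, remainder 93
⌊472/93⌋ = 5, remainder 7
⌊93/7⌋ = 13, remainder 2
⌊7/2⌋ = 3, remainder 1
⌊2/1⌋ = 2, remainder 0

[3; 5, 13, 3, 2]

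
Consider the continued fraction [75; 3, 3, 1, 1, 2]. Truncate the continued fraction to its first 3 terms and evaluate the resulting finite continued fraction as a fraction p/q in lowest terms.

753/10

a_0 = 75: 75/1
a_1 = 3: 226/3
a_2 = 3: 753/10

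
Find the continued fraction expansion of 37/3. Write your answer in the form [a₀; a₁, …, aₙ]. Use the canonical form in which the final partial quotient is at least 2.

Repeatedly divide and take the remainder:
37 = 12·3 + 1, so a_0 = 12
3 = 3·1 + 0, so a_1 = 3

[12; 3]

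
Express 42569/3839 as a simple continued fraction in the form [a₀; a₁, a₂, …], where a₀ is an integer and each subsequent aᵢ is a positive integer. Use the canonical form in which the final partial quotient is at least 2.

[11; 11, 3, 2, 3, 3, 4]

Run the Euclidean algorithm, recording each quotient:
42569 ÷ 3839 → quotient 11, remainder 340
3839 ÷ 340 → quotient 11, remainder 99
340 ÷ 99 → quotient 3, remainder 43
99 ÷ 43 → quotient 2, remainder 13
43 ÷ 13 → quotient 3, remainder 4
13 ÷ 4 → quotient 3, remainder 1
4 ÷ 1 → quotient 4, remainder 0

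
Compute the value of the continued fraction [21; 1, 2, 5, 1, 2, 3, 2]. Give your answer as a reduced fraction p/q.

Start with 2.
3 + 1/(2/1) = 3 + 1/2 = 7/2
2 + 1/(7/2) = 2 + 2/7 = 16/7
1 + 1/(16/7) = 1 + 7/16 = 23/16
5 + 1/(23/16) = 5 + 16/23 = 131/23
2 + 1/(131/23) = 2 + 23/131 = 285/131
1 + 1/(285/131) = 1 + 131/285 = 416/285
21 + 1/(416/285) = 21 + 285/416 = 9021/416

9021/416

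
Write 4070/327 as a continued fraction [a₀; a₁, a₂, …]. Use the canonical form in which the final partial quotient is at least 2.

4070 = 12·327 + 146, so a_0 = 12
327 = 2·146 + 35, so a_1 = 2
146 = 4·35 + 6, so a_2 = 4
35 = 5·6 + 5, so a_3 = 5
6 = 1·5 + 1, so a_4 = 1
5 = 5·1 + 0, so a_5 = 5

[12; 2, 4, 5, 1, 5]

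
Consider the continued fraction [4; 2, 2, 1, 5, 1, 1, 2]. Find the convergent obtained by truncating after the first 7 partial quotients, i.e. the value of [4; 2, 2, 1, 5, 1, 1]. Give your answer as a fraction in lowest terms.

385/87

Start with 1.
1 + 1/(1/1) = 1 + 1/1 = 2/1
5 + 1/(2/1) = 5 + 1/2 = 11/2
1 + 1/(11/2) = 1 + 2/11 = 13/11
2 + 1/(13/11) = 2 + 11/13 = 37/13
2 + 1/(37/13) = 2 + 13/37 = 87/37
4 + 1/(87/37) = 4 + 37/87 = 385/87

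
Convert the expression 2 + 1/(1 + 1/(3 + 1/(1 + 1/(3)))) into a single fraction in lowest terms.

53/19

a_0 = 2: 2/1
a_1 = 1: 3/1
a_2 = 3: 11/4
a_3 = 1: 14/5
a_4 = 3: 53/19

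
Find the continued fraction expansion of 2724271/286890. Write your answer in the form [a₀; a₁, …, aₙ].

2724271 = 9·286890 + 142261, so a_0 = 9
286890 = 2·142261 + 2368, so a_1 = 2
142261 = 60·2368 + 181, so a_2 = 60
2368 = 13·181 + 15, so a_3 = 13
181 = 12·15 + 1, so a_4 = 12
15 = 15·1 + 0, so a_5 = 15

[9; 2, 60, 13, 12, 15]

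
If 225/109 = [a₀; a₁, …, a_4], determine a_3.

225 ÷ 109 → quotient 2, remainder 7
109 ÷ 7 → quotient 15, remainder 4
7 ÷ 4 → quotient 1, remainder 3
4 ÷ 3 → quotient 1, remainder 1

1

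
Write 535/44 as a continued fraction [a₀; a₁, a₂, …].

535 ÷ 44 → quotient 12, remainder 7
44 ÷ 7 → quotient 6, remainder 2
7 ÷ 2 → quotient 3, remainder 1
2 ÷ 1 → quotient 2, remainder 0

[12; 6, 3, 2]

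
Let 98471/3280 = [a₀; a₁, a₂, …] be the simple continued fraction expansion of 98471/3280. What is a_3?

98471 = 30·3280 + 71, so a_0 = 30
3280 = 46·71 + 14, so a_1 = 46
71 = 5·14 + 1, so a_2 = 5
14 = 14·1 + 0, so a_3 = 14

14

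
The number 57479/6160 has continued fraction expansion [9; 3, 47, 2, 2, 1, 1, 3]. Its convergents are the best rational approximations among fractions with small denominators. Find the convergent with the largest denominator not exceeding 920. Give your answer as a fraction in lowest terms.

a_0 = 9: 9/1  (≤ bound)
a_1 = 3: 28/3  (≤ bound)
a_2 = 47: 1325/142  (≤ bound)
a_3 = 2: 2678/287  (≤ bound)
a_4 = 2: 6681/716  (≤ bound)
a_5 = 1: 9359/1003  (> 920, stop)

6681/716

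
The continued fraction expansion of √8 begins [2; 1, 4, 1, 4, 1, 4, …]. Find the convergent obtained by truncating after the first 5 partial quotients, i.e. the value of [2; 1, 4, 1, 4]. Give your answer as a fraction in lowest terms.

Start with 4.
1 + 1/(4/1) = 1 + 1/4 = 5/4
4 + 1/(5/4) = 4 + 4/5 = 24/5
1 + 1/(24/5) = 1 + 5/24 = 29/24
2 + 1/(29/24) = 2 + 24/29 = 82/29

82/29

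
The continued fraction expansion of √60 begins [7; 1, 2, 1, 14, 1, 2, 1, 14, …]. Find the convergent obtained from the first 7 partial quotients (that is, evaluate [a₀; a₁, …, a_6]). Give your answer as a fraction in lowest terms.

a_0 = 7: 7/1
a_1 = 1: 8/1
a_2 = 2: 23/3
a_3 = 1: 31/4
a_4 = 14: 457/59
a_5 = 1: 488/63
a_6 = 2: 1433/185

1433/185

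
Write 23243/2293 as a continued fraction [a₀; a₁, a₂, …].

⌊23243/2293⌋ = 10, remainder 313
⌊2293/313⌋ = 7, remainder 102
⌊313/102⌋ = 3, remainder 7
⌊102/7⌋ = 14, remainder 4
⌊7/4⌋ = 1, remainder 3
⌊4/3⌋ = 1, remainder 1
⌊3/1⌋ = 3, remainder 0

[10; 7, 3, 14, 1, 1, 3]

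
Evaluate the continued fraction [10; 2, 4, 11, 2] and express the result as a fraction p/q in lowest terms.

Start with 2.
11 + 1/(2/1) = 11 + 1/2 = 23/2
4 + 1/(23/2) = 4 + 2/23 = 94/23
2 + 1/(94/23) = 2 + 23/94 = 211/94
10 + 1/(211/94) = 10 + 94/211 = 2204/211

2204/211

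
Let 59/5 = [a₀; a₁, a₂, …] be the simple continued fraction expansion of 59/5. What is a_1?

1

Run the Euclidean algorithm, recording each quotient:
59 = 11·5 + 4, so a_0 = 11
5 = 1·4 + 1, so a_1 = 1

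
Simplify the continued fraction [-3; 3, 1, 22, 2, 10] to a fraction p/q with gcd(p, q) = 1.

Start with 10.
2 + 1/(10/1) = 2 + 1/10 = 21/10
22 + 1/(21/10) = 22 + 10/21 = 472/21
1 + 1/(472/21) = 1 + 21/472 = 493/472
3 + 1/(493/472) = 3 + 472/493 = 1951/493
-3 + 1/(1951/493) = -3 + 493/1951 = -5360/1951

-5360/1951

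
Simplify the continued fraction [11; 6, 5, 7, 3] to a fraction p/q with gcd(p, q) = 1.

7813/700

Start with 3.
7 + 1/(3/1) = 7 + 1/3 = 22/3
5 + 1/(22/3) = 5 + 3/22 = 113/22
6 + 1/(113/22) = 6 + 22/113 = 700/113
11 + 1/(700/113) = 11 + 113/700 = 7813/700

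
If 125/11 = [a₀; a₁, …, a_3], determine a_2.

Run the Euclidean algorithm, recording each quotient:
125 ÷ 11 → quotient 11, remainder 4
11 ÷ 4 → quotient 2, remainder 3
4 ÷ 3 → quotient 1, remainder 1

1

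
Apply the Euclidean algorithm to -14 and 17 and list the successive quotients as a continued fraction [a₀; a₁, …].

[-1; 5, 1, 2]

⌊-14/17⌋ = -1, remainder 3
⌊17/3⌋ = 5, remainder 2
⌊3/2⌋ = 1, remainder 1
⌊2/1⌋ = 2, remainder 0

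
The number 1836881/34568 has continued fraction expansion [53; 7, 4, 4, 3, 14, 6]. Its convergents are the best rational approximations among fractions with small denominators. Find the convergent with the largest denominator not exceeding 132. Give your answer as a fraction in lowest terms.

List convergents until the denominator exceeds the bound:
a_0 = 53: 53/1  (≤ bound)
a_1 = 7: 372/7  (≤ bound)
a_2 = 4: 1541/29  (≤ bound)
a_3 = 4: 6536/123  (≤ bound)
a_4 = 3: 21149/398  (> 132, stop)

6536/123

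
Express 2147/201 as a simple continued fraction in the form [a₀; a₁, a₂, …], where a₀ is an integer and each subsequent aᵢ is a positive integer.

[10; 1, 2, 7, 9]

2147 = 10·201 + 137, so a_0 = 10
201 = 1·137 + 64, so a_1 = 1
137 = 2·64 + 9, so a_2 = 2
64 = 7·9 + 1, so a_3 = 7
9 = 9·1 + 0, so a_4 = 9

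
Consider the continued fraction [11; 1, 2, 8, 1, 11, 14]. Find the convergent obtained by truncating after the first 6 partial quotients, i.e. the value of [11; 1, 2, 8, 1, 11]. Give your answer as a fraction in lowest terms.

Build up convergents one term at a time:
a_0 = 11: 11/1
a_1 = 1: 12/1
a_2 = 2: 35/3
a_3 = 8: 292/25
a_4 = 1: 327/28
a_5 = 11: 3889/333

3889/333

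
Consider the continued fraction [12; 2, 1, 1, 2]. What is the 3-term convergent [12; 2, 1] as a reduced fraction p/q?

Use the convergent recurrence hₖ = aₖ·hₖ₋₁ + hₖ₋₂ (and likewise for the denominators kₖ):
a_0 = 12: 12/1
a_1 = 2: 25/2
a_2 = 1: 37/3

37/3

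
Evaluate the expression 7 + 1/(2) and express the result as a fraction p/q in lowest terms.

15/2

Work from the innermost term outward:
Start with 2.
7 + 1/(2/1) = 7 + 1/2 = 15/2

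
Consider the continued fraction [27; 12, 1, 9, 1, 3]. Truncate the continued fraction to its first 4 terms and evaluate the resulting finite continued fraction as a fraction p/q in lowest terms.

Compute successive convergents:
a_0 = 27: 27/1
a_1 = 12: 325/12
a_2 = 1: 352/13
a_3 = 9: 3493/129

3493/129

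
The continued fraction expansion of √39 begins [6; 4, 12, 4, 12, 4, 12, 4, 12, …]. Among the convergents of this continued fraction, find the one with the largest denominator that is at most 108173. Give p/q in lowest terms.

62425/9996

a_0 = 6: 6/1  (≤ bound)
a_1 = 4: 25/4  (≤ bound)
a_2 = 12: 306/49  (≤ bound)
a_3 = 4: 1249/200  (≤ bound)
a_4 = 12: 15294/2449  (≤ bound)
a_5 = 4: 62425/9996  (≤ bound)
a_6 = 12: 764394/122401  (> 108173, stop)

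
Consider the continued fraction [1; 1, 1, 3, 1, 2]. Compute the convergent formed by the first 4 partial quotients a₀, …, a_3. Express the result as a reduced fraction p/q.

11/7

Collapse the nested fraction from the inside out:
Start with 3.
1 + 1/(3/1) = 1 + 1/3 = 4/3
1 + 1/(4/3) = 1 + 3/4 = 7/4
1 + 1/(7/4) = 1 + 4/7 = 11/7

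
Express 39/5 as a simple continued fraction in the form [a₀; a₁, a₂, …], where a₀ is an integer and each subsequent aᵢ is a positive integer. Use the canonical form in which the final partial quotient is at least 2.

[7; 1, 4]

39 ÷ 5 → quotient 7, remainder 4
5 ÷ 4 → quotient 1, remainder 1
4 ÷ 1 → quotient 4, remainder 0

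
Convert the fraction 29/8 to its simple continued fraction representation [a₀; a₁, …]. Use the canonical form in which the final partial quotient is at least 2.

29 ÷ 8 → quotient 3, remainder 5
8 ÷ 5 → quotient 1, remainder 3
5 ÷ 3 → quotient 1, remainder 2
3 ÷ 2 → quotient 1, remainder 1
2 ÷ 1 → quotient 2, remainder 0

[3; 1, 1, 1, 2]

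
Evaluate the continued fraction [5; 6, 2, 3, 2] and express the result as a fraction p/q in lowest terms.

531/103

Start with 2.
3 + 1/(2/1) = 3 + 1/2 = 7/2
2 + 1/(7/2) = 2 + 2/7 = 16/7
6 + 1/(16/7) = 6 + 7/16 = 103/16
5 + 1/(103/16) = 5 + 16/103 = 531/103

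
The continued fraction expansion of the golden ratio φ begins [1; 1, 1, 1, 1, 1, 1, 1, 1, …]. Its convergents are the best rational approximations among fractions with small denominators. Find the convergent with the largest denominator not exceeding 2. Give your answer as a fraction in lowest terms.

3/2

List convergents until the denominator exceeds the bound:
a_0 = 1: 1/1  (≤ bound)
a_1 = 1: 2/1  (≤ bound)
a_2 = 1: 3/2  (≤ bound)
a_3 = 1: 5/3  (> 2, stop)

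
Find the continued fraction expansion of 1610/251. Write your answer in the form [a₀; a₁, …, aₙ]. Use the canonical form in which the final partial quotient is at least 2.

1610 = 6·251 + 104, so a_0 = 6
251 = 2·104 + 43, so a_1 = 2
104 = 2·43 + 18, so a_2 = 2
43 = 2·18 + 7, so a_3 = 2
18 = 2·7 + 4, so a_4 = 2
7 = 1·4 + 3, so a_5 = 1
4 = 1·3 + 1, so a_6 = 1
3 = 3·1 + 0, so a_7 = 3

[6; 2, 2, 2, 2, 1, 1, 3]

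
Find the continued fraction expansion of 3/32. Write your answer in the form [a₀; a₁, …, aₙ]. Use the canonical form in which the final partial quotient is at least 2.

Apply division with remainder until the remainder is 0:
3 = 0·32 + 3, so a_0 = 0
32 = 10·3 + 2, so a_1 = 10
3 = 1·2 + 1, so a_2 = 1
2 = 2·1 + 0, so a_3 = 2

[0; 10, 1, 2]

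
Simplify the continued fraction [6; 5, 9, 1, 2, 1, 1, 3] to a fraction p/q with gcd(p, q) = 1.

7683/1240

Work from the innermost term outward:
Start with 3.
1 + 1/(3/1) = 1 + 1/3 = 4/3
1 + 1/(4/3) = 1 + 3/4 = 7/4
2 + 1/(7/4) = 2 + 4/7 = 18/7
1 + 1/(18/7) = 1 + 7/18 = 25/18
9 + 1/(25/18) = 9 + 18/25 = 243/25
5 + 1/(243/25) = 5 + 25/243 = 1240/243
6 + 1/(1240/243) = 6 + 243/1240 = 7683/1240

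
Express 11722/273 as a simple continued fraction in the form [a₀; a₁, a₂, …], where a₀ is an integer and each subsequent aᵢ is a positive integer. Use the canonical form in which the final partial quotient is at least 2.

[42; 1, 15, 17]

11722 = 42·273 + 256, so a_0 = 42
273 = 1·256 + 17, so a_1 = 1
256 = 15·17 + 1, so a_2 = 15
17 = 17·1 + 0, so a_3 = 17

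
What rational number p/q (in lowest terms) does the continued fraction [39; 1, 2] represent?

Start with 2.
1 + 1/(2/1) = 1 + 1/2 = 3/2
39 + 1/(3/2) = 39 + 2/3 = 119/3

119/3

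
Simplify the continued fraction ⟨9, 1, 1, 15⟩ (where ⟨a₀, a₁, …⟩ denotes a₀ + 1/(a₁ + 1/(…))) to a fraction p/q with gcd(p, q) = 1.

Start with 15.
1 + 1/(15/1) = 1 + 1/15 = 16/15
1 + 1/(16/15) = 1 + 15/16 = 31/16
9 + 1/(31/16) = 9 + 16/31 = 295/31

295/31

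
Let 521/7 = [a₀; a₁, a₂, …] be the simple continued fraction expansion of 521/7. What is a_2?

3

521 = 74·7 + 3, so a_0 = 74
7 = 2·3 + 1, so a_1 = 2
3 = 3·1 + 0, so a_2 = 3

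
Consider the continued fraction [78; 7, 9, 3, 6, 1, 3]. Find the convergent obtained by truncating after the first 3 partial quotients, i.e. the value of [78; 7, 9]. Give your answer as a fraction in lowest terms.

a_0 = 78: 78/1
a_1 = 7: 547/7
a_2 = 9: 5001/64

5001/64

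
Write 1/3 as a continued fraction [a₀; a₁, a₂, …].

1 = 0·3 + 1, so a_0 = 0
3 = 3·1 + 0, so a_1 = 3

[0; 3]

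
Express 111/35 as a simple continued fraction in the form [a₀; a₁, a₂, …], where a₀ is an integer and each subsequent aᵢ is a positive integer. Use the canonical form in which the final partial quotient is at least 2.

⌊111/35⌋ = 3, remainder 6
⌊35/6⌋ = 5, remainder 5
⌊6/5⌋ = 1, remainder 1
⌊5/1⌋ = 5, remainder 0

[3; 5, 1, 5]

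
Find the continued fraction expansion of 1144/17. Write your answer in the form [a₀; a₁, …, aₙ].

⌊1144/17⌋ = 67, remainder 5
⌊17/5⌋ = 3, remainder 2
⌊5/2⌋ = 2, remainder 1
⌊2/1⌋ = 2, remainder 0

[67; 3, 2, 2]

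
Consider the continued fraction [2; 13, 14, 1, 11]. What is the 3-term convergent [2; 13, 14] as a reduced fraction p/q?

380/183

Collapse the nested fraction from the inside out:
Start with 14.
13 + 1/(14/1) = 13 + 1/14 = 183/14
2 + 1/(183/14) = 2 + 14/183 = 380/183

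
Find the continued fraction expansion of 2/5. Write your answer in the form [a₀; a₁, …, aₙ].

[0; 2, 2]

2 ÷ 5 → quotient 0, remainder 2
5 ÷ 2 → quotient 2, remainder 1
2 ÷ 1 → quotient 2, remainder 0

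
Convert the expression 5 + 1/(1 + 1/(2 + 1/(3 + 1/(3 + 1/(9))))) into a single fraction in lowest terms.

1749/307

Collapse the nested fraction from the inside out:
Start with 9.
3 + 1/(9/1) = 3 + 1/9 = 28/9
3 + 1/(28/9) = 3 + 9/28 = 93/28
2 + 1/(93/28) = 2 + 28/93 = 214/93
1 + 1/(214/93) = 1 + 93/214 = 307/214
5 + 1/(307/214) = 5 + 214/307 = 1749/307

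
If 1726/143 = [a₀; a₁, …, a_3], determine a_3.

Run the Euclidean algorithm, recording each quotient:
1726 ÷ 143 → quotient 12, remainder 10
143 ÷ 10 → quotient 14, remainder 3
10 ÷ 3 → quotient 3, remainder 1
3 ÷ 1 → quotient 3, remainder 0

3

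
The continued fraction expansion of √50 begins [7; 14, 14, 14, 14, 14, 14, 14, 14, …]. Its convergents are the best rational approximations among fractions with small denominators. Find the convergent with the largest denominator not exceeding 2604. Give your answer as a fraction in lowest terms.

a_0 = 7: 7/1  (≤ bound)
a_1 = 14: 99/14  (≤ bound)
a_2 = 14: 1393/197  (≤ bound)
a_3 = 14: 19601/2772  (> 2604, stop)

1393/197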